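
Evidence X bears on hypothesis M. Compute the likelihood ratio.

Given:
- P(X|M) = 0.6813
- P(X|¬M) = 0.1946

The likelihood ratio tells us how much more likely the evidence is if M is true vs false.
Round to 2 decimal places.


Likelihood Ratio (LR) = P(X|M) / P(X|¬M)

LR = 0.6813 / 0.1946
   = 3.50

The evidence is 3.50 times more likely if M is true than if M is false.
Because LR exceeds 1, X is evidence for M.


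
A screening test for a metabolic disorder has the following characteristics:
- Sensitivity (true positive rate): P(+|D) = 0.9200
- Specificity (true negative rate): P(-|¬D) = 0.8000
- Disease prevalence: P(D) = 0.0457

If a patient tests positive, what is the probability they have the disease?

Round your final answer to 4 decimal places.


Let D = has disease, + = positive test

Given:
- P(D) = 0.0457 (prevalence)
- P(+|D) = 0.9200 (sensitivity)
- P(-|¬D) = 0.8000 (specificity)
- P(+|¬D) = 0.2000 (false positive rate = 1 - specificity)

Step 1: Find P(+)
P(+) = P(+|D)P(D) + P(+|¬D)P(¬D)
     = 0.9200 × 0.0457 + 0.2000 × 0.9543
     = 0.04204400 + 0.19086000
     = 0.23290400

Step 2: Apply Bayes' theorem for P(D|+)
P(D|+) = P(+|D)P(D) / P(+)
       = 0.04204400 / 0.23290400
       = 0.1805


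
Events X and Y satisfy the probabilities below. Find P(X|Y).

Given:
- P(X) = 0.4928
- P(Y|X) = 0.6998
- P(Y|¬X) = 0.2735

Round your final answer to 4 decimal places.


Bayes' theorem: P(X|Y) = P(Y|X) × P(X) / P(Y)

Step 1: Calculate P(Y) using law of total probability
P(Y) = P(Y|X)P(X) + P(Y|¬X)P(¬X)
     = 0.6998 × 0.4928 + 0.2735 × 0.5072
     = 0.34486144 + 0.13871920
     = 0.48358064

Step 2: Apply Bayes' theorem
P(X|Y) = P(Y|X) × P(X) / P(Y)
       = 0.34486144 / 0.48358064
       = 0.7131


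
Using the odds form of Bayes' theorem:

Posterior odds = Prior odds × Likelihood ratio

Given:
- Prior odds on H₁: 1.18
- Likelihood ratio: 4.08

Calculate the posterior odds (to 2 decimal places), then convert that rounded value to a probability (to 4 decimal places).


Step 1: Calculate posterior odds
Posterior odds = Prior odds × LR
               = 1.18 × 4.08
               = 4.81

Step 2: Convert to probability
P(H₁|E) = Posterior odds / (1 + Posterior odds)
       = 4.81 / (1 + 4.81)
       = 4.81 / 5.81
       = 0.8279

The evidence increased P(H₁) from 0.5413 to 0.8279.


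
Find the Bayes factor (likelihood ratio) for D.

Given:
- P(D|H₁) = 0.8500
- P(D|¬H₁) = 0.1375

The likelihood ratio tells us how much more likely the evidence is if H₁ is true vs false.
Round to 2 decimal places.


Likelihood Ratio (LR) = P(D|H₁) / P(D|¬H₁)

LR = 0.8500 / 0.1375
   = 6.18

The evidence is 6.18 times more likely if H₁ is true than if H₁ is false.
LR > 1, so observing D raises the odds in favor of H₁.


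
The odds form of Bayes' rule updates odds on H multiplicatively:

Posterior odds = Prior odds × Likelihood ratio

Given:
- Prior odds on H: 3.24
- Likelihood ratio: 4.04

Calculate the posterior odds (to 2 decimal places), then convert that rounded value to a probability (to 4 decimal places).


Step 1: Calculate posterior odds
Posterior odds = Prior odds × LR
               = 3.24 × 4.04
               = 13.09

Step 2: Convert to probability
P(H|E) = Posterior odds / (1 + Posterior odds)
       = 13.09 / (1 + 13.09)
       = 13.09 / 14.09
       = 0.9290

The evidence increased P(H) from 0.7642 to 0.9290.


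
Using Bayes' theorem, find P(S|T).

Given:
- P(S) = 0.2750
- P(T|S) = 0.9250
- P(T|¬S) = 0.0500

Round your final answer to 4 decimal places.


Bayes' theorem: P(S|T) = P(T|S) × P(S) / P(T)

Step 1: Calculate P(T) using law of total probability
P(T) = P(T|S)P(S) + P(T|¬S)P(¬S)
     = 0.9250 × 0.2750 + 0.0500 × 0.7250
     = 0.25437500 + 0.03625000
     = 0.29062500

Step 2: Apply Bayes' theorem
P(S|T) = P(T|S) × P(S) / P(T)
       = 0.25437500 / 0.29062500
       = 0.8753


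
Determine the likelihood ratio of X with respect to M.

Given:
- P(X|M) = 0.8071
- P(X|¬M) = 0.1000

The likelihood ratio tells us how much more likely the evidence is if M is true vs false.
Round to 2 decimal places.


Likelihood Ratio (LR) = P(X|M) / P(X|¬M)

LR = 0.8071 / 0.1000
   = 8.07

The evidence is 8.07 times more likely if M is true than if M is false.
LR > 1, so observing X raises the odds in favor of M.


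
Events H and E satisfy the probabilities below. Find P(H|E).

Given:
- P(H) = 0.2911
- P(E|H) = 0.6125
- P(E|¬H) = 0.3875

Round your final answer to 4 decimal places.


Bayes' theorem: P(H|E) = P(E|H) × P(H) / P(E)

Step 1: Calculate P(E) using law of total probability
P(E) = P(E|H)P(H) + P(E|¬H)P(¬H)
     = 0.6125 × 0.2911 + 0.3875 × 0.7089
     = 0.17829875 + 0.27469875
     = 0.45299750

Step 2: Apply Bayes' theorem
P(H|E) = P(E|H) × P(H) / P(E)
       = 0.17829875 / 0.45299750
       = 0.3936


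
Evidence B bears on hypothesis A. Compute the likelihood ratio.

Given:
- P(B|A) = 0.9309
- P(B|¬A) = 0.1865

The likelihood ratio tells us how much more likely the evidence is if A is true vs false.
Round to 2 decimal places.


Likelihood Ratio (LR) = P(B|A) / P(B|¬A)

LR = 0.9309 / 0.1865
   = 4.99

The evidence is 4.99 times more likely if A is true than if A is false.
Because LR exceeds 1, B is evidence for A.


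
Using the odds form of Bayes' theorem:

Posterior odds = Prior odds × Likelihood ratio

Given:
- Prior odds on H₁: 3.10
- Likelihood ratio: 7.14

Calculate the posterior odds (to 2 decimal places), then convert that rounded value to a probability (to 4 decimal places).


Step 1: Calculate posterior odds
Posterior odds = Prior odds × LR
               = 3.10 × 7.14
               = 22.13

Step 2: Convert to probability
P(H₁|E) = Posterior odds / (1 + Posterior odds)
       = 22.13 / (1 + 22.13)
       = 22.13 / 23.13
       = 0.9568

The evidence increased P(H₁) from 0.7561 to 0.9568.


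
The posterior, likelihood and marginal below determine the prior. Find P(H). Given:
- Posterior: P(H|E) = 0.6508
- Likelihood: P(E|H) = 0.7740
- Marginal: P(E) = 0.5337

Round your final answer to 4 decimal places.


From Bayes' theorem: P(H|E) = P(E|H) × P(H) / P(E)

Rearranging for P(H):
P(H) = P(H|E) × P(E) / P(E|H)
     = 0.6508 × 0.5337 / 0.7740
     = 0.34733196 / 0.7740
     = 0.4487


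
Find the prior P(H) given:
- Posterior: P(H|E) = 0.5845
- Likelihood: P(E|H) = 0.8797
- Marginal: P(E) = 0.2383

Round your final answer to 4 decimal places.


From Bayes' theorem: P(H|E) = P(E|H) × P(H) / P(E)

Rearranging for P(H):
P(H) = P(H|E) × P(E) / P(E|H)
     = 0.5845 × 0.2383 / 0.8797
     = 0.13928635 / 0.8797
     = 0.1583


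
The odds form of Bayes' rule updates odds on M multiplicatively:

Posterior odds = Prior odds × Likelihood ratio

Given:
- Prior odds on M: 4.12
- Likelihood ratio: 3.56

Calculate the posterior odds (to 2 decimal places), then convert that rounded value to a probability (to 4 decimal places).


Step 1: Calculate posterior odds
Posterior odds = Prior odds × LR
               = 4.12 × 3.56
               = 14.67

Step 2: Convert to probability
P(M|E) = Posterior odds / (1 + Posterior odds)
       = 14.67 / (1 + 14.67)
       = 14.67 / 15.67
       = 0.9362

The evidence increased P(M) from 0.8047 to 0.9362.


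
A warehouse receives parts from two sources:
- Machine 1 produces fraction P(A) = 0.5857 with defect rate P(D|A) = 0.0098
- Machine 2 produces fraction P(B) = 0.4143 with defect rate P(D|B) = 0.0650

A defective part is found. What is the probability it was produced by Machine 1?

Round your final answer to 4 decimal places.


Let A = from Machine 1, D = defective

Given:
- P(A) = 0.5857, P(B) = 0.4143
- P(D|A) = 0.0098, P(D|B) = 0.0650

Step 1: Find P(D)
P(D) = P(D|A)P(A) + P(D|B)P(B)
     = 0.0098 × 0.5857 + 0.0650 × 0.4143
     = 0.00573986 + 0.02692950
     = 0.03266936

Step 2: Apply Bayes' theorem
P(A|D) = P(D|A)P(A) / P(D)
       = 0.00573986 / 0.03266936
       = 0.1757


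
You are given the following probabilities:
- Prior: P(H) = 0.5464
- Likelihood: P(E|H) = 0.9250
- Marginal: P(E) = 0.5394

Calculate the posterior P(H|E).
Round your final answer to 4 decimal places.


Using Bayes' theorem:

P(H|E) = P(E|H) × P(H) / P(E)
       = 0.9250 × 0.5464 / 0.5394
       = 0.50542000 / 0.5394
       = 0.9370

The evidence strengthens our belief in H.
Prior: 0.5464 → Posterior: 0.9370


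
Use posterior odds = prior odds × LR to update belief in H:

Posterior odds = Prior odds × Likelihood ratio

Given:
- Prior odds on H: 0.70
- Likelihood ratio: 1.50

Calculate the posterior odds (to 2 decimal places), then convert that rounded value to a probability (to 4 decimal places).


Step 1: Calculate posterior odds
Posterior odds = Prior odds × LR
               = 0.70 × 1.50
               = 1.05

Step 2: Convert to probability
P(H|E) = Posterior odds / (1 + Posterior odds)
       = 1.05 / (1 + 1.05)
       = 1.05 / 2.05
       = 0.5122

The evidence increased P(H) from 0.4118 to 0.5122.


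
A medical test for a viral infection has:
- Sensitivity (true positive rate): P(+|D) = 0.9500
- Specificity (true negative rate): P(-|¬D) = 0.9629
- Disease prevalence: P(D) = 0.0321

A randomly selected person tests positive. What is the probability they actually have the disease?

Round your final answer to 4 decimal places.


Let D = has disease, + = positive test

Given:
- P(D) = 0.0321 (prevalence)
- P(+|D) = 0.9500 (sensitivity)
- P(-|¬D) = 0.9629 (specificity)
- P(+|¬D) = 0.0371 (false positive rate = 1 - specificity)

Step 1: Find P(+)
P(+) = P(+|D)P(D) + P(+|¬D)P(¬D)
     = 0.9500 × 0.0321 + 0.0371 × 0.9679
     = 0.03049500 + 0.03590909
     = 0.06640409

Step 2: Apply Bayes' theorem for P(D|+)
P(D|+) = P(+|D)P(D) / P(+)
       = 0.03049500 / 0.06640409
       = 0.4592


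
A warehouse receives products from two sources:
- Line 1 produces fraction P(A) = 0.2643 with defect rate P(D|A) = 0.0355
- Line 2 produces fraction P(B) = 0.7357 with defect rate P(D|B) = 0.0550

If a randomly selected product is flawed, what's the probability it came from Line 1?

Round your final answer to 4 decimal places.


Let A = from Line 1, D = flawed

Given:
- P(A) = 0.2643, P(B) = 0.7357
- P(D|A) = 0.0355, P(D|B) = 0.0550

Step 1: Find P(D)
P(D) = P(D|A)P(A) + P(D|B)P(B)
     = 0.0355 × 0.2643 + 0.0550 × 0.7357
     = 0.00938265 + 0.04046350
     = 0.04984615

Step 2: Apply Bayes' theorem
P(A|D) = P(D|A)P(A) / P(D)
       = 0.00938265 / 0.04984615
       = 0.1882


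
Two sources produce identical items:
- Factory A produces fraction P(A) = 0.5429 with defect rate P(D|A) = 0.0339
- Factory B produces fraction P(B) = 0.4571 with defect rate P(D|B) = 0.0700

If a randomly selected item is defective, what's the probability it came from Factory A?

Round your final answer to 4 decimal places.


Let A = from Factory A, D = defective

Given:
- P(A) = 0.5429, P(B) = 0.4571
- P(D|A) = 0.0339, P(D|B) = 0.0700

Step 1: Find P(D)
P(D) = P(D|A)P(A) + P(D|B)P(B)
     = 0.0339 × 0.5429 + 0.0700 × 0.4571
     = 0.01840431 + 0.03199700
     = 0.05040131

Step 2: Apply Bayes' theorem
P(A|D) = P(D|A)P(A) / P(D)
       = 0.01840431 / 0.05040131
       = 0.3652


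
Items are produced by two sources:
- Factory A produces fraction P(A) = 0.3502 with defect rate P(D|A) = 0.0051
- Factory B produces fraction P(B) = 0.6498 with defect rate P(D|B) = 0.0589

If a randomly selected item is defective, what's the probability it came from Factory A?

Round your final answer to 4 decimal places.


Let A = from Factory A, D = defective

Given:
- P(A) = 0.3502, P(B) = 0.6498
- P(D|A) = 0.0051, P(D|B) = 0.0589

Step 1: Find P(D)
P(D) = P(D|A)P(A) + P(D|B)P(B)
     = 0.0051 × 0.3502 + 0.0589 × 0.6498
     = 0.00178602 + 0.03827322
     = 0.04005924

Step 2: Apply Bayes' theorem
P(A|D) = P(D|A)P(A) / P(D)
       = 0.00178602 / 0.04005924
       = 0.0446


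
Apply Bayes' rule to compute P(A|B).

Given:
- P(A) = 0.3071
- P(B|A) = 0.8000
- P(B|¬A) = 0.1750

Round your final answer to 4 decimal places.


Bayes' theorem: P(A|B) = P(B|A) × P(A) / P(B)

Step 1: Calculate P(B) using law of total probability
P(B) = P(B|A)P(A) + P(B|¬A)P(¬A)
     = 0.8000 × 0.3071 + 0.1750 × 0.6929
     = 0.24568000 + 0.12125750
     = 0.36693750

Step 2: Apply Bayes' theorem
P(A|B) = P(B|A) × P(A) / P(B)
       = 0.24568000 / 0.36693750
       = 0.6695


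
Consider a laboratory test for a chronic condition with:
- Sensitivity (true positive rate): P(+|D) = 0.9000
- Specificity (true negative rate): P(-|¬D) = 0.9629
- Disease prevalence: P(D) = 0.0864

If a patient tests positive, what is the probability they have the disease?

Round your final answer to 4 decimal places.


Let D = has disease, + = positive test

Given:
- P(D) = 0.0864 (prevalence)
- P(+|D) = 0.9000 (sensitivity)
- P(-|¬D) = 0.9629 (specificity)
- P(+|¬D) = 0.0371 (false positive rate = 1 - specificity)

Step 1: Find P(+)
P(+) = P(+|D)P(D) + P(+|¬D)P(¬D)
     = 0.9000 × 0.0864 + 0.0371 × 0.9136
     = 0.07776000 + 0.03389456
     = 0.11165456

Step 2: Apply Bayes' theorem for P(D|+)
P(D|+) = P(+|D)P(D) / P(+)
       = 0.07776000 / 0.11165456
       = 0.6964


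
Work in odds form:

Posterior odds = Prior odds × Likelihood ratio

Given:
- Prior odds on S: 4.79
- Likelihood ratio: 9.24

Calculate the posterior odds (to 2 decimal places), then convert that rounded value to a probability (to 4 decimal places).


Step 1: Calculate posterior odds
Posterior odds = Prior odds × LR
               = 4.79 × 9.24
               = 44.26

Step 2: Convert to probability
P(S|E) = Posterior odds / (1 + Posterior odds)
       = 44.26 / (1 + 44.26)
       = 44.26 / 45.26
       = 0.9779

The evidence increased P(S) from 0.8273 to 0.9779.


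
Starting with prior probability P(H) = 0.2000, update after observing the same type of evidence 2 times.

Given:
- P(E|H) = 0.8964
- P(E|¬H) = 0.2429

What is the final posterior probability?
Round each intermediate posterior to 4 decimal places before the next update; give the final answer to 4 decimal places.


Sequential Bayesian updating:

Initial prior: P(H) = 0.2000

Update 1:
  P(E) = 0.8964 × 0.2000 + 0.2429 × 0.8000 = 0.17928000 + 0.19432000 = 0.37360000
  P(H|E) = 0.17928000 / 0.37360000 = 0.4799

Update 2:
  P(E) = 0.8964 × 0.4799 + 0.2429 × 0.5201 = 0.43018236 + 0.12633229 = 0.55651465
  P(H|E) = 0.43018236 / 0.55651465 = 0.7730

Final posterior: 0.7730


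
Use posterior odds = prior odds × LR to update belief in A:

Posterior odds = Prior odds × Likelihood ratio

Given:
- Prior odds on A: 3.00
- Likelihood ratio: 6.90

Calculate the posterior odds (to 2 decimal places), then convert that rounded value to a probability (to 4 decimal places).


Step 1: Calculate posterior odds
Posterior odds = Prior odds × LR
               = 3.00 × 6.90
               = 20.70

Step 2: Convert to probability
P(A|E) = Posterior odds / (1 + Posterior odds)
       = 20.70 / (1 + 20.70)
       = 20.70 / 21.70
       = 0.9539

The evidence increased P(A) from 0.7500 to 0.9539.


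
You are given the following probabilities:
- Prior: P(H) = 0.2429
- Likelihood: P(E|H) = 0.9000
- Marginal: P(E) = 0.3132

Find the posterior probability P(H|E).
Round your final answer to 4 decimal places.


Using Bayes' theorem:

P(H|E) = P(E|H) × P(H) / P(E)
       = 0.9000 × 0.2429 / 0.3132
       = 0.21861000 / 0.3132
       = 0.6980

The evidence strengthens our belief in H.
Prior: 0.2429 → Posterior: 0.6980


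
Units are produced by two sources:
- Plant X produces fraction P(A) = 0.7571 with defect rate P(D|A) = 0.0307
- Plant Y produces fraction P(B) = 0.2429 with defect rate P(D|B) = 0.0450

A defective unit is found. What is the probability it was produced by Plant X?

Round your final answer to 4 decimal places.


Let A = from Plant X, D = defective

Given:
- P(A) = 0.7571, P(B) = 0.2429
- P(D|A) = 0.0307, P(D|B) = 0.0450

Step 1: Find P(D)
P(D) = P(D|A)P(A) + P(D|B)P(B)
     = 0.0307 × 0.7571 + 0.0450 × 0.2429
     = 0.02324297 + 0.01093050
     = 0.03417347

Step 2: Apply Bayes' theorem
P(A|D) = P(D|A)P(A) / P(D)
       = 0.02324297 / 0.03417347
       = 0.6801


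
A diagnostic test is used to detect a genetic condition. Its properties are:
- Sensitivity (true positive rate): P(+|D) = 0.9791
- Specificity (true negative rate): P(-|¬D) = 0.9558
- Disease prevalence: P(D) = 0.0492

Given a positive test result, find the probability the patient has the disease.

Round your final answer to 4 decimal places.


Let D = has disease, + = positive test

Given:
- P(D) = 0.0492 (prevalence)
- P(+|D) = 0.9791 (sensitivity)
- P(-|¬D) = 0.9558 (specificity)
- P(+|¬D) = 0.0442 (false positive rate = 1 - specificity)

Step 1: Find P(+)
P(+) = P(+|D)P(D) + P(+|¬D)P(¬D)
     = 0.9791 × 0.0492 + 0.0442 × 0.9508
     = 0.04817172 + 0.04202536
     = 0.09019708

Step 2: Apply Bayes' theorem for P(D|+)
P(D|+) = P(+|D)P(D) / P(+)
       = 0.04817172 / 0.09019708
       = 0.5341


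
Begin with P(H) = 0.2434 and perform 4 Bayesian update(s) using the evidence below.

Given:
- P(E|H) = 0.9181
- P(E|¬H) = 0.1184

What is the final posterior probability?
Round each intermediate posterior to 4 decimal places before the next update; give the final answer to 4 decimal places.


Sequential Bayesian updating:

Initial prior: P(H) = 0.2434

Update 1:
  P(E) = 0.9181 × 0.2434 + 0.1184 × 0.7566 = 0.22346554 + 0.08958144 = 0.31304698
  P(H|E) = 0.22346554 / 0.31304698 = 0.7138

Update 2:
  P(E) = 0.9181 × 0.7138 + 0.1184 × 0.2862 = 0.65533978 + 0.03388608 = 0.68922586
  P(H|E) = 0.65533978 / 0.68922586 = 0.9508

Update 3:
  P(E) = 0.9181 × 0.9508 + 0.1184 × 0.0492 = 0.87292948 + 0.00582528 = 0.87875476
  P(H|E) = 0.87292948 / 0.87875476 = 0.9934

Update 4:
  P(E) = 0.9181 × 0.9934 + 0.1184 × 0.0066 = 0.91204054 + 0.00078144 = 0.91282198
  P(H|E) = 0.91204054 / 0.91282198 = 0.9991

Final posterior: 0.9991


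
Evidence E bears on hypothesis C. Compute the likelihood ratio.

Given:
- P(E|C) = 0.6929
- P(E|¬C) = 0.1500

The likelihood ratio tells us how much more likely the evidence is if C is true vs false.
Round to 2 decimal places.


Likelihood Ratio (LR) = P(E|C) / P(E|¬C)

LR = 0.6929 / 0.1500
   = 4.62

The evidence is 4.62 times more likely if C is true than if C is false.
Since LR > 1, the evidence supports C over ¬C.


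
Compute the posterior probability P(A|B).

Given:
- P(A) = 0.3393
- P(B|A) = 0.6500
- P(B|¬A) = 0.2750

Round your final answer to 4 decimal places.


Bayes' theorem: P(A|B) = P(B|A) × P(A) / P(B)

Step 1: Calculate P(B) using law of total probability
P(B) = P(B|A)P(A) + P(B|¬A)P(¬A)
     = 0.6500 × 0.3393 + 0.2750 × 0.6607
     = 0.22054500 + 0.18169250
     = 0.40223750

Step 2: Apply Bayes' theorem
P(A|B) = P(B|A) × P(A) / P(B)
       = 0.22054500 / 0.40223750
       = 0.5483


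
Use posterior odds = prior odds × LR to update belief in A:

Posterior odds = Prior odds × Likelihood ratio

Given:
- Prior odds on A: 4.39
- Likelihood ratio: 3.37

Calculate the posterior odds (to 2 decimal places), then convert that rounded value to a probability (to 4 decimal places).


Step 1: Calculate posterior odds
Posterior odds = Prior odds × LR
               = 4.39 × 3.37
               = 14.79

Step 2: Convert to probability
P(A|E) = Posterior odds / (1 + Posterior odds)
       = 14.79 / (1 + 14.79)
       = 14.79 / 15.79
       = 0.9367

The evidence increased P(A) from 0.8145 to 0.9367.


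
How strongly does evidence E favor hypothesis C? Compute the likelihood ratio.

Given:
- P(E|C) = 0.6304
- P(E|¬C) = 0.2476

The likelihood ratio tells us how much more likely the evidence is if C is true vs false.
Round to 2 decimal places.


Likelihood Ratio (LR) = P(E|C) / P(E|¬C)

LR = 0.6304 / 0.2476
   = 2.55

The evidence is 2.55 times more likely if C is true than if C is false.
Because LR exceeds 1, E is evidence for C.


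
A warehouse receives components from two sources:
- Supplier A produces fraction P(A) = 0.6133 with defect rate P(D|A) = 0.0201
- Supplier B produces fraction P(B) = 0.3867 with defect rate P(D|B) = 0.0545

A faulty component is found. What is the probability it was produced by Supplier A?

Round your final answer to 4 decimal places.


Let A = from Supplier A, D = faulty

Given:
- P(A) = 0.6133, P(B) = 0.3867
- P(D|A) = 0.0201, P(D|B) = 0.0545

Step 1: Find P(D)
P(D) = P(D|A)P(A) + P(D|B)P(B)
     = 0.0201 × 0.6133 + 0.0545 × 0.3867
     = 0.01232733 + 0.02107515
     = 0.03340248

Step 2: Apply Bayes' theorem
P(A|D) = P(D|A)P(A) / P(D)
       = 0.01232733 / 0.03340248
       = 0.3691


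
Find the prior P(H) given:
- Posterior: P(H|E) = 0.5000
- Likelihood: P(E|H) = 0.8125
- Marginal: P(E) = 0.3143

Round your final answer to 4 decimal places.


From Bayes' theorem: P(H|E) = P(E|H) × P(H) / P(E)

Rearranging for P(H):
P(H) = P(H|E) × P(E) / P(E|H)
     = 0.5000 × 0.3143 / 0.8125
     = 0.15715000 / 0.8125
     = 0.1934


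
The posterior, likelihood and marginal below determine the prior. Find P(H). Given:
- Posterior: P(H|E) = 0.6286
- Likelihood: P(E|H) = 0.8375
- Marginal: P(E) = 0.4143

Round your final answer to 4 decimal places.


From Bayes' theorem: P(H|E) = P(E|H) × P(H) / P(E)

Rearranging for P(H):
P(H) = P(H|E) × P(E) / P(E|H)
     = 0.6286 × 0.4143 / 0.8375
     = 0.26042898 / 0.8375
     = 0.3110


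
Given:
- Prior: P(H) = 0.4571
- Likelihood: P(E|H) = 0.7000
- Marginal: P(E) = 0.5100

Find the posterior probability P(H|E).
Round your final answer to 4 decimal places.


Using Bayes' theorem:

P(H|E) = P(E|H) × P(H) / P(E)
       = 0.7000 × 0.4571 / 0.5100
       = 0.31997000 / 0.5100
       = 0.6274

The evidence strengthens our belief in H.
Prior: 0.4571 → Posterior: 0.6274


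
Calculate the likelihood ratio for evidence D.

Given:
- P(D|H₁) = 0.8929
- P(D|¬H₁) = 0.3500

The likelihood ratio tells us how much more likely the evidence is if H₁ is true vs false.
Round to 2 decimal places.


Likelihood Ratio (LR) = P(D|H₁) / P(D|¬H₁)

LR = 0.8929 / 0.3500
   = 2.55

The evidence is 2.55 times more likely if H₁ is true than if H₁ is false.
Since LR > 1, the evidence supports H₁ over ¬H₁.


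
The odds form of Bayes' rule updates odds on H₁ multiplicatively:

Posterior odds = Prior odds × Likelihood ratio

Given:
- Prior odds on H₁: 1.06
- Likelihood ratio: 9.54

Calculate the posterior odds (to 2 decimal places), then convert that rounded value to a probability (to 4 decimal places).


Step 1: Calculate posterior odds
Posterior odds = Prior odds × LR
               = 1.06 × 9.54
               = 10.11

Step 2: Convert to probability
P(H₁|E) = Posterior odds / (1 + Posterior odds)
       = 10.11 / (1 + 10.11)
       = 10.11 / 11.11
       = 0.9100

The evidence increased P(H₁) from 0.5146 to 0.9100.


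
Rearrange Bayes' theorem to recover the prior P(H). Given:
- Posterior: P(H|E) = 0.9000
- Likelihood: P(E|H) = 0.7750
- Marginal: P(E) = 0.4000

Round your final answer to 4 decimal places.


From Bayes' theorem: P(H|E) = P(E|H) × P(H) / P(E)

Rearranging for P(H):
P(H) = P(H|E) × P(E) / P(E|H)
     = 0.9000 × 0.4000 / 0.7750
     = 0.36000000 / 0.7750
     = 0.4645


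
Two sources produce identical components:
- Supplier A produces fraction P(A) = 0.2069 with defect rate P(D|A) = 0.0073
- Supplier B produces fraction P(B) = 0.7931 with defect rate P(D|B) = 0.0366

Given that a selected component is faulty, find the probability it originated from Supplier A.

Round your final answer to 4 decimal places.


Let A = from Supplier A, D = faulty

Given:
- P(A) = 0.2069, P(B) = 0.7931
- P(D|A) = 0.0073, P(D|B) = 0.0366

Step 1: Find P(D)
P(D) = P(D|A)P(A) + P(D|B)P(B)
     = 0.0073 × 0.2069 + 0.0366 × 0.7931
     = 0.00151037 + 0.02902746
     = 0.03053783

Step 2: Apply Bayes' theorem
P(A|D) = P(D|A)P(A) / P(D)
       = 0.00151037 / 0.03053783
       = 0.0495


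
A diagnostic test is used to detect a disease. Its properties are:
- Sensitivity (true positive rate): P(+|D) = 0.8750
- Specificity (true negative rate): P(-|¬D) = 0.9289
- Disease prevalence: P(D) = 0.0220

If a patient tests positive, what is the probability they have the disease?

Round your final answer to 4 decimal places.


Let D = has disease, + = positive test

Given:
- P(D) = 0.0220 (prevalence)
- P(+|D) = 0.8750 (sensitivity)
- P(-|¬D) = 0.9289 (specificity)
- P(+|¬D) = 0.0711 (false positive rate = 1 - specificity)

Step 1: Find P(+)
P(+) = P(+|D)P(D) + P(+|¬D)P(¬D)
     = 0.8750 × 0.0220 + 0.0711 × 0.9780
     = 0.01925000 + 0.06953580
     = 0.08878580

Step 2: Apply Bayes' theorem for P(D|+)
P(D|+) = P(+|D)P(D) / P(+)
       = 0.01925000 / 0.08878580
       = 0.2168


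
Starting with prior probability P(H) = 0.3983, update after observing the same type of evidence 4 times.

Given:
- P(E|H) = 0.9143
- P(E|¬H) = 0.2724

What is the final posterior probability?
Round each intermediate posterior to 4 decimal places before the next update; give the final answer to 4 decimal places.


Sequential Bayesian updating:

Initial prior: P(H) = 0.3983

Update 1:
  P(E) = 0.9143 × 0.3983 + 0.2724 × 0.6017 = 0.36416569 + 0.16390308 = 0.52806877
  P(H|E) = 0.36416569 / 0.52806877 = 0.6896

Update 2:
  P(E) = 0.9143 × 0.6896 + 0.2724 × 0.3104 = 0.63050128 + 0.08455296 = 0.71505424
  P(H|E) = 0.63050128 / 0.71505424 = 0.8818

Update 3:
  P(E) = 0.9143 × 0.8818 + 0.2724 × 0.1182 = 0.80622974 + 0.03219768 = 0.83842742
  P(H|E) = 0.80622974 / 0.83842742 = 0.9616

Update 4:
  P(E) = 0.9143 × 0.9616 + 0.2724 × 0.0384 = 0.87919088 + 0.01046016 = 0.88965104
  P(H|E) = 0.87919088 / 0.88965104 = 0.9882

Final posterior: 0.9882


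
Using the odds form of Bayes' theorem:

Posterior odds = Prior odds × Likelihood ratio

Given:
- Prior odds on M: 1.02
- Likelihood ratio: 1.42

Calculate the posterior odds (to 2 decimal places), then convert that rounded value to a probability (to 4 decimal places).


Step 1: Calculate posterior odds
Posterior odds = Prior odds × LR
               = 1.02 × 1.42
               = 1.45

Step 2: Convert to probability
P(M|E) = Posterior odds / (1 + Posterior odds)
       = 1.45 / (1 + 1.45)
       = 1.45 / 2.45
       = 0.5918

The evidence increased P(M) from 0.5050 to 0.5918.


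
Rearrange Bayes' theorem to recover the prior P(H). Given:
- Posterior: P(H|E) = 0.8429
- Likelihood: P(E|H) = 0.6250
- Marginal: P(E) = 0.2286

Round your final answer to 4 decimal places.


From Bayes' theorem: P(H|E) = P(E|H) × P(H) / P(E)

Rearranging for P(H):
P(H) = P(H|E) × P(E) / P(E|H)
     = 0.8429 × 0.2286 / 0.6250
     = 0.19268694 / 0.6250
     = 0.3083


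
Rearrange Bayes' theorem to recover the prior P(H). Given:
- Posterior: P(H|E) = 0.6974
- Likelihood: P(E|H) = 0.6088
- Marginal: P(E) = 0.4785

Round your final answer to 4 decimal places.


From Bayes' theorem: P(H|E) = P(E|H) × P(H) / P(E)

Rearranging for P(H):
P(H) = P(H|E) × P(E) / P(E|H)
     = 0.6974 × 0.4785 / 0.6088
     = 0.33370590 / 0.6088
     = 0.5481


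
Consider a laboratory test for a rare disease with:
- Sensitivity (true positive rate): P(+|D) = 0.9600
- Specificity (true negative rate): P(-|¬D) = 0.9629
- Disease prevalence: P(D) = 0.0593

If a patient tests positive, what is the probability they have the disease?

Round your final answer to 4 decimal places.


Let D = has disease, + = positive test

Given:
- P(D) = 0.0593 (prevalence)
- P(+|D) = 0.9600 (sensitivity)
- P(-|¬D) = 0.9629 (specificity)
- P(+|¬D) = 0.0371 (false positive rate = 1 - specificity)

Step 1: Find P(+)
P(+) = P(+|D)P(D) + P(+|¬D)P(¬D)
     = 0.9600 × 0.0593 + 0.0371 × 0.9407
     = 0.05692800 + 0.03489997
     = 0.09182797

Step 2: Apply Bayes' theorem for P(D|+)
P(D|+) = P(+|D)P(D) / P(+)
       = 0.05692800 / 0.09182797
       = 0.6199


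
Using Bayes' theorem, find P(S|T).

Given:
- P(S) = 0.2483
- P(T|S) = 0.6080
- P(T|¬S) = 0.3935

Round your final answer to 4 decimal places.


Bayes' theorem: P(S|T) = P(T|S) × P(S) / P(T)

Step 1: Calculate P(T) using law of total probability
P(T) = P(T|S)P(S) + P(T|¬S)P(¬S)
     = 0.6080 × 0.2483 + 0.3935 × 0.7517
     = 0.15096640 + 0.29579395
     = 0.44676035

Step 2: Apply Bayes' theorem
P(S|T) = P(T|S) × P(S) / P(T)
       = 0.15096640 / 0.44676035
       = 0.3379


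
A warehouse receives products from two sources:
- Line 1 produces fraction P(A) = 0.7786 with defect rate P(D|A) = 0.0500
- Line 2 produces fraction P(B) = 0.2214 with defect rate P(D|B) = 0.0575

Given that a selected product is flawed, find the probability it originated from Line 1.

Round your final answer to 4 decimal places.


Let A = from Line 1, D = flawed

Given:
- P(A) = 0.7786, P(B) = 0.2214
- P(D|A) = 0.0500, P(D|B) = 0.0575

Step 1: Find P(D)
P(D) = P(D|A)P(A) + P(D|B)P(B)
     = 0.0500 × 0.7786 + 0.0575 × 0.2214
     = 0.03893000 + 0.01273050
     = 0.05166050

Step 2: Apply Bayes' theorem
P(A|D) = P(D|A)P(A) / P(D)
       = 0.03893000 / 0.05166050
       = 0.7536


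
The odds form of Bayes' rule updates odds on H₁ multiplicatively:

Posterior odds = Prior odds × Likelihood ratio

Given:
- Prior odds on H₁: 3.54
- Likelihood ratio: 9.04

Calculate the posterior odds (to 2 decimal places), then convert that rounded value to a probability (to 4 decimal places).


Step 1: Calculate posterior odds
Posterior odds = Prior odds × LR
               = 3.54 × 9.04
               = 32.00

Step 2: Convert to probability
P(H₁|E) = Posterior odds / (1 + Posterior odds)
       = 32.00 / (1 + 32.00)
       = 32.00 / 33.00
       = 0.9697

The evidence increased P(H₁) from 0.7797 to 0.9697.


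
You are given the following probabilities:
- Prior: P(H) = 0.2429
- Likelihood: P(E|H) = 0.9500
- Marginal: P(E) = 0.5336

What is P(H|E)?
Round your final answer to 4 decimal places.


Using Bayes' theorem:

P(H|E) = P(E|H) × P(H) / P(E)
       = 0.9500 × 0.2429 / 0.5336
       = 0.23075500 / 0.5336
       = 0.4324

The evidence strengthens our belief in H.
Prior: 0.2429 → Posterior: 0.4324


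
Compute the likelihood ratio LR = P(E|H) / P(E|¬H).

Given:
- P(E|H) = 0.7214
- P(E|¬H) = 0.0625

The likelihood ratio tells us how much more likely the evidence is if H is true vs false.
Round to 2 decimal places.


Likelihood Ratio (LR) = P(E|H) / P(E|¬H)

LR = 0.7214 / 0.0625
   = 11.54

The evidence is 11.54 times more likely if H is true than if H is false.
LR > 1, so observing E raises the odds in favor of H.


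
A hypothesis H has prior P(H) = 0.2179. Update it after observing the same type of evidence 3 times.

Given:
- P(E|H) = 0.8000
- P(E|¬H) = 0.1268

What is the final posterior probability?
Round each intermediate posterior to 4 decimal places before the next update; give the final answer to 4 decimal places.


Sequential Bayesian updating:

Initial prior: P(H) = 0.2179

Update 1:
  P(E) = 0.8000 × 0.2179 + 0.1268 × 0.7821 = 0.17432000 + 0.09917028 = 0.27349028
  P(H|E) = 0.17432000 / 0.27349028 = 0.6374

Update 2:
  P(E) = 0.8000 × 0.6374 + 0.1268 × 0.3626 = 0.50992000 + 0.04597768 = 0.55589768
  P(H|E) = 0.50992000 / 0.55589768 = 0.9173

Update 3:
  P(E) = 0.8000 × 0.9173 + 0.1268 × 0.0827 = 0.73384000 + 0.01048636 = 0.74432636
  P(H|E) = 0.73384000 / 0.74432636 = 0.9859

Final posterior: 0.9859


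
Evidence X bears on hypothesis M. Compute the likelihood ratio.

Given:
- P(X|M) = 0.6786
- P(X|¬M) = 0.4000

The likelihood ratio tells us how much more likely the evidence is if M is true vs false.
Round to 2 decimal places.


Likelihood Ratio (LR) = P(X|M) / P(X|¬M)

LR = 0.6786 / 0.4000
   = 1.70

The evidence is 1.70 times more likely if M is true than if M is false.
Because LR exceeds 1, X is evidence for M.


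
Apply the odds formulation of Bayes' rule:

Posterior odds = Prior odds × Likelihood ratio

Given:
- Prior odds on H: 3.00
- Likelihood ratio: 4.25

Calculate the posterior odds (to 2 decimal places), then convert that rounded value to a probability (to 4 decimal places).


Step 1: Calculate posterior odds
Posterior odds = Prior odds × LR
               = 3.00 × 4.25
               = 12.75

Step 2: Convert to probability
P(H|E) = Posterior odds / (1 + Posterior odds)
       = 12.75 / (1 + 12.75)
       = 12.75 / 13.75
       = 0.9273

The evidence increased P(H) from 0.7500 to 0.9273.


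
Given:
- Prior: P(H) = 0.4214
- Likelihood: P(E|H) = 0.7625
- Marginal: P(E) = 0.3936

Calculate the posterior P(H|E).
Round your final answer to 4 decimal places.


Using Bayes' theorem:

P(H|E) = P(E|H) × P(H) / P(E)
       = 0.7625 × 0.4214 / 0.3936
       = 0.32131750 / 0.3936
       = 0.8164

The evidence strengthens our belief in H.
Prior: 0.4214 → Posterior: 0.8164


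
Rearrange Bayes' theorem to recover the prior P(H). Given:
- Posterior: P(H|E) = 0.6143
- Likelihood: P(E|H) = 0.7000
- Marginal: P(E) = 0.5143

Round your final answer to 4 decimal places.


From Bayes' theorem: P(H|E) = P(E|H) × P(H) / P(E)

Rearranging for P(H):
P(H) = P(H|E) × P(E) / P(E|H)
     = 0.6143 × 0.5143 / 0.7000
     = 0.31593449 / 0.7000
     = 0.4513


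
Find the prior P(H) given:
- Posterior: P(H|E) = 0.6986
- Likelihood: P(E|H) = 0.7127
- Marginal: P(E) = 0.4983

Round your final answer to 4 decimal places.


From Bayes' theorem: P(H|E) = P(E|H) × P(H) / P(E)

Rearranging for P(H):
P(H) = P(H|E) × P(E) / P(E|H)
     = 0.6986 × 0.4983 / 0.7127
     = 0.34811238 / 0.7127
     = 0.4884


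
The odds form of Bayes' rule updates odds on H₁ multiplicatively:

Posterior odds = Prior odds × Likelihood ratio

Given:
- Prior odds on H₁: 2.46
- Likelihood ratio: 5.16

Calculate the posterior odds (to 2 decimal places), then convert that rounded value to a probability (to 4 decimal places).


Step 1: Calculate posterior odds
Posterior odds = Prior odds × LR
               = 2.46 × 5.16
               = 12.69

Step 2: Convert to probability
P(H₁|E) = Posterior odds / (1 + Posterior odds)
       = 12.69 / (1 + 12.69)
       = 12.69 / 13.69
       = 0.9270

The evidence increased P(H₁) from 0.7110 to 0.9270.


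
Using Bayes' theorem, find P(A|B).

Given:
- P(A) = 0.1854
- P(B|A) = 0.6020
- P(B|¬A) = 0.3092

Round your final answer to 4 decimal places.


Bayes' theorem: P(A|B) = P(B|A) × P(A) / P(B)

Step 1: Calculate P(B) using law of total probability
P(B) = P(B|A)P(A) + P(B|¬A)P(¬A)
     = 0.6020 × 0.1854 + 0.3092 × 0.8146
     = 0.11161080 + 0.25187432
     = 0.36348512

Step 2: Apply Bayes' theorem
P(A|B) = P(B|A) × P(A) / P(B)
       = 0.11161080 / 0.36348512
       = 0.3071


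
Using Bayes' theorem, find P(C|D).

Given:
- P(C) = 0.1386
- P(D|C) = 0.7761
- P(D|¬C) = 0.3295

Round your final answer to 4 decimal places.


Bayes' theorem: P(C|D) = P(D|C) × P(C) / P(D)

Step 1: Calculate P(D) using law of total probability
P(D) = P(D|C)P(C) + P(D|¬C)P(¬C)
     = 0.7761 × 0.1386 + 0.3295 × 0.8614
     = 0.10756746 + 0.28383130
     = 0.39139876

Step 2: Apply Bayes' theorem
P(C|D) = P(D|C) × P(C) / P(D)
       = 0.10756746 / 0.39139876
       = 0.2748


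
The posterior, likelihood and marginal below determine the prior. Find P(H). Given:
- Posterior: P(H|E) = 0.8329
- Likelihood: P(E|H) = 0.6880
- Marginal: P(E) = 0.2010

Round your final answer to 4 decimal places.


From Bayes' theorem: P(H|E) = P(E|H) × P(H) / P(E)

Rearranging for P(H):
P(H) = P(H|E) × P(E) / P(E|H)
     = 0.8329 × 0.2010 / 0.6880
     = 0.16741290 / 0.6880
     = 0.2433


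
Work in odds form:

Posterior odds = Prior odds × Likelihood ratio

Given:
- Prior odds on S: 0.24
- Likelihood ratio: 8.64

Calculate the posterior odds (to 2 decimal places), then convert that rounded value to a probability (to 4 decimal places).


Step 1: Calculate posterior odds
Posterior odds = Prior odds × LR
               = 0.24 × 8.64
               = 2.07

Step 2: Convert to probability
P(S|E) = Posterior odds / (1 + Posterior odds)
       = 2.07 / (1 + 2.07)
       = 2.07 / 3.07
       = 0.6743

The evidence increased P(S) from 0.1935 to 0.6743.


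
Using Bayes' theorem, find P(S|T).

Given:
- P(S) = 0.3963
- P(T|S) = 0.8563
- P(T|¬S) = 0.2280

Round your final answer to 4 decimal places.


Bayes' theorem: P(S|T) = P(T|S) × P(S) / P(T)

Step 1: Calculate P(T) using law of total probability
P(T) = P(T|S)P(S) + P(T|¬S)P(¬S)
     = 0.8563 × 0.3963 + 0.2280 × 0.6037
     = 0.33935169 + 0.13764360
     = 0.47699529

Step 2: Apply Bayes' theorem
P(S|T) = P(T|S) × P(S) / P(T)
       = 0.33935169 / 0.47699529
       = 0.7114


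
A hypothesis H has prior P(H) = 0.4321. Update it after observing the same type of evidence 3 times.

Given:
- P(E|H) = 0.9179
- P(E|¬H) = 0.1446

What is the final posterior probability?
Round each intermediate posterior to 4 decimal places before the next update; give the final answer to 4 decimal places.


Sequential Bayesian updating:

Initial prior: P(H) = 0.4321

Update 1:
  P(E) = 0.9179 × 0.4321 + 0.1446 × 0.5679 = 0.39662459 + 0.08211834 = 0.47874293
  P(H|E) = 0.39662459 / 0.47874293 = 0.8285

Update 2:
  P(E) = 0.9179 × 0.8285 + 0.1446 × 0.1715 = 0.76048015 + 0.02479890 = 0.78527905
  P(H|E) = 0.76048015 / 0.78527905 = 0.9684

Update 3:
  P(E) = 0.9179 × 0.9684 + 0.1446 × 0.0316 = 0.88889436 + 0.00456936 = 0.89346372
  P(H|E) = 0.88889436 / 0.89346372 = 0.9949

Final posterior: 0.9949


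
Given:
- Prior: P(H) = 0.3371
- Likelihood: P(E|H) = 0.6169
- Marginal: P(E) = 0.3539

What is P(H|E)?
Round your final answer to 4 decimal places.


Using Bayes' theorem:

P(H|E) = P(E|H) × P(H) / P(E)
       = 0.6169 × 0.3371 / 0.3539
       = 0.20795699 / 0.3539
       = 0.5876

The evidence strengthens our belief in H.
Prior: 0.3371 → Posterior: 0.5876


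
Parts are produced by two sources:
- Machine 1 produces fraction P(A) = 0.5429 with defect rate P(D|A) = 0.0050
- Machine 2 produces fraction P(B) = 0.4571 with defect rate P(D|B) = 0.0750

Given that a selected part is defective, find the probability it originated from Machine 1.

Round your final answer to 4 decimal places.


Let A = from Machine 1, D = defective

Given:
- P(A) = 0.5429, P(B) = 0.4571
- P(D|A) = 0.0050, P(D|B) = 0.0750

Step 1: Find P(D)
P(D) = P(D|A)P(A) + P(D|B)P(B)
     = 0.0050 × 0.5429 + 0.0750 × 0.4571
     = 0.00271450 + 0.03428250
     = 0.03699700

Step 2: Apply Bayes' theorem
P(A|D) = P(D|A)P(A) / P(D)
       = 0.00271450 / 0.03699700
       = 0.0734


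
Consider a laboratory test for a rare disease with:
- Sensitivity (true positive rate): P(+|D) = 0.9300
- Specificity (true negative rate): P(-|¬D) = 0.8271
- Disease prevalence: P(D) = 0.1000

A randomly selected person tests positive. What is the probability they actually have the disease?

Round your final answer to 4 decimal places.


Let D = has disease, + = positive test

Given:
- P(D) = 0.1000 (prevalence)
- P(+|D) = 0.9300 (sensitivity)
- P(-|¬D) = 0.8271 (specificity)
- P(+|¬D) = 0.1729 (false positive rate = 1 - specificity)

Step 1: Find P(+)
P(+) = P(+|D)P(D) + P(+|¬D)P(¬D)
     = 0.9300 × 0.1000 + 0.1729 × 0.9000
     = 0.09300000 + 0.15561000
     = 0.24861000

Step 2: Apply Bayes' theorem for P(D|+)
P(D|+) = P(+|D)P(D) / P(+)
       = 0.09300000 / 0.24861000
       = 0.3741


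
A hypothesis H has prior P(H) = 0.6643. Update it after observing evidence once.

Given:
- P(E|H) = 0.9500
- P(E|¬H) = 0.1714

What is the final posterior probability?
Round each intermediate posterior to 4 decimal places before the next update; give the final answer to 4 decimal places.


Sequential Bayesian updating:

Initial prior: P(H) = 0.6643

Update 1:
  P(E) = 0.9500 × 0.6643 + 0.1714 × 0.3357 = 0.63108500 + 0.05753898 = 0.68862398
  P(H|E) = 0.63108500 / 0.68862398 = 0.9164

Final posterior: 0.9164


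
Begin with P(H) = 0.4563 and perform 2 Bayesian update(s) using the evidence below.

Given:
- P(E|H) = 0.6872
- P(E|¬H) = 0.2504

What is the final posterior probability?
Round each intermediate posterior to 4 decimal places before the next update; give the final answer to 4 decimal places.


Sequential Bayesian updating:

Initial prior: P(H) = 0.4563

Update 1:
  P(E) = 0.6872 × 0.4563 + 0.2504 × 0.5437 = 0.31356936 + 0.13614248 = 0.44971184
  P(H|E) = 0.31356936 / 0.44971184 = 0.6973

Update 2:
  P(E) = 0.6872 × 0.6973 + 0.2504 × 0.3027 = 0.47918456 + 0.07579608 = 0.55498064
  P(H|E) = 0.47918456 / 0.55498064 = 0.8634

Final posterior: 0.8634
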